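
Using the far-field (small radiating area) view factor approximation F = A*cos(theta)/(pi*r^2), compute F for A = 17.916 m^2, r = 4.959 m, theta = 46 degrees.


cos(46 deg) = 0.69466
pi*r^2 = 77.257
F = 17.916 * 0.69466 / 77.257 = 0.16109

0.16109


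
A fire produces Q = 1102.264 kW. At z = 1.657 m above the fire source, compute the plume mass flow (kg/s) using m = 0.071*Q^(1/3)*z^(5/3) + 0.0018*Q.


Q^(1/3) = 10.330
z^(5/3) = 2.3203
First term = 0.071 * 10.330 * 2.3203 = 1.7017
Second term = 0.0018 * 1102.264 = 1.9841
m = 3.6858 kg/s

3.6858 kg/s


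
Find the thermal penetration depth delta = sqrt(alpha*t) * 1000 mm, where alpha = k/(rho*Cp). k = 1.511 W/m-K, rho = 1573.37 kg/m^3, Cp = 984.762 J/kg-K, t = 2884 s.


alpha = 1.511 / (1573.37 * 984.762) = 9.7522e-07 m^2/s
alpha * t = 0.0028125
delta = sqrt(0.0028125) * 1000 = 53.033 mm

53.033 mm


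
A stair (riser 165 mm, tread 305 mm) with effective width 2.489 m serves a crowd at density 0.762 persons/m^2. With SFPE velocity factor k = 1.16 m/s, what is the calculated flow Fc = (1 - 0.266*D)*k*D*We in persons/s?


1 - 0.266*D = 1 - 0.266*0.762 = 0.79731
Fs = 0.79731 * 1.16 * 0.762 = 0.70476 persons/(s*m)
Fc = 0.70476 * 2.489 = 1.7541 persons/s

1.7541 persons/s


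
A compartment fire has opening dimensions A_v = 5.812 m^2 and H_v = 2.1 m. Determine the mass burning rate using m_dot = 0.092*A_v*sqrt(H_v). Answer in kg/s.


sqrt(H_v) = 1.4491
m_dot = 0.092 * 5.812 * 1.4491 = 0.77486 kg/s

0.77486 kg/s


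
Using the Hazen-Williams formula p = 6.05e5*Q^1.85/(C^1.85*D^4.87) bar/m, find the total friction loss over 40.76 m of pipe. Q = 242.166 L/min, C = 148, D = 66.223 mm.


Q^1.85 = 25740
C^1.85 = 10351
D^4.87 = 7.3844e+08
p/m = 0.0020374 bar/m
p_total = 0.0020374 * 40.76 = 0.083043 bar

0.083043 bar


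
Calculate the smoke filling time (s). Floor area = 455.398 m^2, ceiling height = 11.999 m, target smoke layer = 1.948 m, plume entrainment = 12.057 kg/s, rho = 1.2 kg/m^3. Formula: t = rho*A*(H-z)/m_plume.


H - z = 10.051 m
t = 1.2 * 455.398 * 10.051 / 12.057 = 455.56 s

455.56 s


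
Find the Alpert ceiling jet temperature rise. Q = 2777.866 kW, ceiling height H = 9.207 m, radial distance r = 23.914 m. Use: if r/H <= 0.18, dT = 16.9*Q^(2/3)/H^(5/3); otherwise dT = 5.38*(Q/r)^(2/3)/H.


r/H = 23.914 / 9.207 = 2.5974
r/H > 0.18, so dT = 5.38*(Q/r)^(2/3)/H
Q/r = 116.16
(Q/r)^(2/3) = 23.807
dT = 5.38 * 23.807 / 9.207 = 13.911 K

13.911 K


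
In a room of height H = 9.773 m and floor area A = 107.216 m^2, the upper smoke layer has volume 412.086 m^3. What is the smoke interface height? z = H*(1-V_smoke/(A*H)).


V/(A*H) = 0.39328
1 - 0.39328 = 0.60672
z = 9.773 * 0.60672 = 5.9295 m

5.9295 m


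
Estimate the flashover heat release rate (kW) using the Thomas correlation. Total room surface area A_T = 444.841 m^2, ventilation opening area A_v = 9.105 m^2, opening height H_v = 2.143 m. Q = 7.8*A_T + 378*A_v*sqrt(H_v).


7.8*A_T = 3469.8
sqrt(H_v) = 1.4639
378*A_v*sqrt(H_v) = 5038.3
Q = 3469.8 + 5038.3 = 8508.0 kW

8508.0 kW


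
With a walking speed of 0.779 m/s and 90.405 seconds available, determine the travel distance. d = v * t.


d = 0.779 * 90.405 = 70.425 m

70.425 m


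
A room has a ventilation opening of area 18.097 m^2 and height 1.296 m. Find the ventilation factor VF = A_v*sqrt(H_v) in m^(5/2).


sqrt(H_v) = 1.1384
VF = 18.097 * 1.1384 = 20.602 m^(5/2)

20.602 m^(5/2)


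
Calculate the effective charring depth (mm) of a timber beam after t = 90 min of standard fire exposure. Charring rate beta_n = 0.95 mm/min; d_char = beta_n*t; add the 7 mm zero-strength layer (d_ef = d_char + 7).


d_char = 0.95 * 90 = 85.5 mm
d_ef = 85.5 + 1.0*7 = 92.5 mm

92.5 mm


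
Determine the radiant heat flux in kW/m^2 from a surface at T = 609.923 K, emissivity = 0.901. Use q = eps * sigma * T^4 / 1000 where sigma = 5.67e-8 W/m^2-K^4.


T^4 = 1.3839e+11
q = 0.901 * 5.67e-8 * 1.3839e+11 / 1000 = 7.0698 kW/m^2

7.0698 kW/m^2


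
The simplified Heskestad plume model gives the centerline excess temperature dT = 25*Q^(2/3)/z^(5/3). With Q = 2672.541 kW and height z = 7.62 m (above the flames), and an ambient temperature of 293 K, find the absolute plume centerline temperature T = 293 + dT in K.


Q^(2/3) = 192.58
z^(5/3) = 29.507
dT = 25 * 192.58 / 29.507 = 163.17 K
T = 293 + 163.17 = 456.17 K

456.17 K


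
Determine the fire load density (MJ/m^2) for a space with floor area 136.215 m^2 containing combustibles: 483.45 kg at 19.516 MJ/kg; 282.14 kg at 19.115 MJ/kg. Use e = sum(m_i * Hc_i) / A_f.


Total energy = 483.45*19.516 + 282.14*19.115
= 9435.010 + 5393.106
= 14828.12 MJ
e = 14828.12 / 136.215 = 108.86 MJ/m^2

108.86 MJ/m^2


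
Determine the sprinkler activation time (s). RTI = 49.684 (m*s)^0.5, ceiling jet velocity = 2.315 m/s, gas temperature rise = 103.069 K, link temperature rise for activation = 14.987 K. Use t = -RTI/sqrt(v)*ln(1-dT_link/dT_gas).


dT_link/dT_gas = 0.14541
ln(1 - 0.14541) = -0.15713
t = -49.684 / sqrt(2.315) * -0.15713 = 5.1310 s

5.1310 s


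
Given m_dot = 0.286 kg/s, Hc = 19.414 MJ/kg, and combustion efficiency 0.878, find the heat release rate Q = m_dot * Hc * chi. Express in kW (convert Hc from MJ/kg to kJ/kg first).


Hc = 19.414 MJ/kg = 19.414 * 1000 kJ/kg = 19414 kJ/kg
Q = 0.286 kg/s * 19414 kJ/kg * 0.878 = 4875.0 kW

4875.0 kW


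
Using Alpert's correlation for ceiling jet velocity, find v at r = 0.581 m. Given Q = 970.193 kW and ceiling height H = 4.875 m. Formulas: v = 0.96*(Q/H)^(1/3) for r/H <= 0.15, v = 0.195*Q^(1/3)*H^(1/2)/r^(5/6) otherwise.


r/H = 0.581 / 4.875 = 0.11918
r/H <= 0.15, so v = 0.96*(Q/H)^(1/3)
Q/H = 199.01
(Q/H)^(1/3) = 5.8384
v = 0.96 * 5.8384 = 5.6049 m/s

5.6049 m/s


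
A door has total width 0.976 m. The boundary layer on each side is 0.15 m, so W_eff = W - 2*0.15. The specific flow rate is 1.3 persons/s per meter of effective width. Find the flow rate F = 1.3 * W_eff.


W_eff = 0.976 - 0.30 = 0.676 m
F = 1.3 * 0.676 = 0.87880 persons/s

0.87880 persons/s


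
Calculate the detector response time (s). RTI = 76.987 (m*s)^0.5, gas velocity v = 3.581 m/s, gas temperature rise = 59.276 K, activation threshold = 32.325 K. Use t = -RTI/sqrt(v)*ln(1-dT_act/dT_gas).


dT_act/dT_gas = 0.54533
ln(1 - 0.54533) = -0.78818
t = -76.987 / sqrt(3.581) * -0.78818 = 32.066 s

32.066 s


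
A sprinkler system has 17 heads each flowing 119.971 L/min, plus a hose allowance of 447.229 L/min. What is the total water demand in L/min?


Sprinkler demand = 17 * 119.971 = 2039.507 L/min
Total = 2039.507 + 447.229 = 2486.736 L/min

2486.736 L/min


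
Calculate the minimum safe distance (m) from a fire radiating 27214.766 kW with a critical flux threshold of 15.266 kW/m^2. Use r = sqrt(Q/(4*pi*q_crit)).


4*pi*q_crit = 191.84
Q/(4*pi*q_crit) = 141.86
r = sqrt(141.86) = 11.911 m

11.911 m


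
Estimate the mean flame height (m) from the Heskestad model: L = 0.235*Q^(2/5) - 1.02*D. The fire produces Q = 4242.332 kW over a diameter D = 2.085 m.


Q^(2/5) = 28.252
0.235 * Q^(2/5) = 6.6391
1.02 * D = 2.1267
L = 4.5124 m

4.5124 m


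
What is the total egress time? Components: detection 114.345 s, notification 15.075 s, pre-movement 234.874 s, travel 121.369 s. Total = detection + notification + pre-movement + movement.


Total = 114.345 + 15.075 + 234.874 + 121.369 = 485.663 s

485.663 s


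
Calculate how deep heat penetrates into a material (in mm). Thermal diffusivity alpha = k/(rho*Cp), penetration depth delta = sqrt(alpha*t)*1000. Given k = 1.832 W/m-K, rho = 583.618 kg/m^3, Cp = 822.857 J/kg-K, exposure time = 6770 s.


alpha = 1.832 / (583.618 * 822.857) = 3.8148e-06 m^2/s
alpha * t = 0.025826
delta = sqrt(0.025826) * 1000 = 160.71 mm

160.71 mm


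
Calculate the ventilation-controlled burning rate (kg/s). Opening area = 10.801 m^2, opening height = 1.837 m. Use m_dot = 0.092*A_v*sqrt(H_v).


sqrt(H_v) = 1.3554
m_dot = 0.092 * 10.801 * 1.3554 = 1.3468 kg/s

1.3468 kg/s


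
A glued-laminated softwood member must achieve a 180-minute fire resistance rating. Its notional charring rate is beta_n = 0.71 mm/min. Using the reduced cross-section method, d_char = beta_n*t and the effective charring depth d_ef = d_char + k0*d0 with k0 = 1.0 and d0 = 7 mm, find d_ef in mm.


d_char = 0.71 * 180 = 127.8 mm
d_ef = 127.8 + 1.0*7 = 134.8 mm

134.8 mm


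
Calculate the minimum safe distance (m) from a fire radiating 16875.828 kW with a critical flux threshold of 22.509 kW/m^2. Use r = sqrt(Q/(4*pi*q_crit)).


4*pi*q_crit = 282.86
Q/(4*pi*q_crit) = 59.662
r = sqrt(59.662) = 7.7241 m

7.7241 m


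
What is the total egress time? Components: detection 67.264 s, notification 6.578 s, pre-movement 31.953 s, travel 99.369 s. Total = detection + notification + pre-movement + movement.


Total = 67.264 + 6.578 + 31.953 + 99.369 = 205.164 s

205.164 s


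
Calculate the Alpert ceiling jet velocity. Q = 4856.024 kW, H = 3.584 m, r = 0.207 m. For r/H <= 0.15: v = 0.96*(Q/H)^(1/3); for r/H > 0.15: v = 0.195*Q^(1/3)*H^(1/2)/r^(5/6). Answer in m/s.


r/H = 0.207 / 3.584 = 0.057757
r/H <= 0.15, so v = 0.96*(Q/H)^(1/3)
Q/H = 1354.9
(Q/H)^(1/3) = 11.065
v = 0.96 * 11.065 = 10.623 m/s

10.623 m/s


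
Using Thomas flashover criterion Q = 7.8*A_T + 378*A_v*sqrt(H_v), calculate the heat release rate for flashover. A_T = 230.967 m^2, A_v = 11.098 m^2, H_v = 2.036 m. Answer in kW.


7.8*A_T = 1801.5
sqrt(H_v) = 1.4269
378*A_v*sqrt(H_v) = 5985.8
Q = 1801.5 + 5985.8 = 7787.4 kW

7787.4 kW


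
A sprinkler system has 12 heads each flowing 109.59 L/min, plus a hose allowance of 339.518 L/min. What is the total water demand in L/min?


Sprinkler demand = 12 * 109.59 = 1315.08 L/min
Total = 1315.08 + 339.518 = 1654.598 L/min

1654.598 L/min


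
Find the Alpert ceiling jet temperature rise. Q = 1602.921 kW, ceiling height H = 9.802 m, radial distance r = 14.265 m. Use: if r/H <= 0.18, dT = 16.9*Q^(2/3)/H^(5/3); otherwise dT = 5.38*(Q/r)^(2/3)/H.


r/H = 14.265 / 9.802 = 1.4553
r/H > 0.18, so dT = 5.38*(Q/r)^(2/3)/H
Q/r = 112.37
(Q/r)^(2/3) = 23.286
dT = 5.38 * 23.286 / 9.802 = 12.781 K

12.781 K


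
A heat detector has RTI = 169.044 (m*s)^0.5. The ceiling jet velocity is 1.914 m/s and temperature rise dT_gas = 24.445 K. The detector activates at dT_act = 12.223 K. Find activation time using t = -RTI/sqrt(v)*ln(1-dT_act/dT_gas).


dT_act/dT_gas = 0.50002
ln(1 - 0.50002) = -0.69319
t = -169.044 / sqrt(1.914) * -0.69319 = 84.699 s

84.699 s


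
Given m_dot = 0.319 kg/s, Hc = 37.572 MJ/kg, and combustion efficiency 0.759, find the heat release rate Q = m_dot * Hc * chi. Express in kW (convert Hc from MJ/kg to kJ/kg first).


Hc = 37.572 MJ/kg = 37.572 * 1000 kJ/kg = 37572 kJ/kg
Q = 0.319 kg/s * 37572 kJ/kg * 0.759 = 9097.0 kW

9097.0 kW


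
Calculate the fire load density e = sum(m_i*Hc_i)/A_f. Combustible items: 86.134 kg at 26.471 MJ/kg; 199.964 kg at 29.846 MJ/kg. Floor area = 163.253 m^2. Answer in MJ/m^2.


Total energy = 86.134*26.471 + 199.964*29.846
= 2280.053 + 5968.126
= 8248.179 MJ
e = 8248.179 / 163.253 = 50.524 MJ/m^2

50.524 MJ/m^2


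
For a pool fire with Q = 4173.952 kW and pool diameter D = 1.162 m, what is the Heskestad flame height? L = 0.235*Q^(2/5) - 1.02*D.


Q^(2/5) = 28.068
0.235 * Q^(2/5) = 6.5961
1.02 * D = 1.1852
L = 5.4109 m

5.4109 m


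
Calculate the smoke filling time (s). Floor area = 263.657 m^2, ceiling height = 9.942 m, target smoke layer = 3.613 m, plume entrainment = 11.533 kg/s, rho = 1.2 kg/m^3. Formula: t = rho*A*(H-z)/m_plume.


H - z = 6.329 m
t = 1.2 * 263.657 * 6.329 / 11.533 = 173.63 s

173.63 s


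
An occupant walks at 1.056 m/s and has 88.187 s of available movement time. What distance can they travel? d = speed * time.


d = 1.056 * 88.187 = 93.125 m

93.125 m


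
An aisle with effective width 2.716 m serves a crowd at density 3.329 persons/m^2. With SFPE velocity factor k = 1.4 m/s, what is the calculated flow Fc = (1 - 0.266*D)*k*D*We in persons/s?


1 - 0.266*D = 1 - 0.266*3.329 = 0.11449
Fs = 0.11449 * 1.4 * 3.329 = 0.53357 persons/(s*m)
Fc = 0.53357 * 2.716 = 1.4492 persons/s

1.4492 persons/s


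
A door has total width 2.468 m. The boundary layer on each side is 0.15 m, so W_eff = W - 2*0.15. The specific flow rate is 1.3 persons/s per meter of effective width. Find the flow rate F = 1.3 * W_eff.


W_eff = 2.468 - 0.30 = 2.168 m
F = 1.3 * 2.168 = 2.8184 persons/s

2.8184 persons/s


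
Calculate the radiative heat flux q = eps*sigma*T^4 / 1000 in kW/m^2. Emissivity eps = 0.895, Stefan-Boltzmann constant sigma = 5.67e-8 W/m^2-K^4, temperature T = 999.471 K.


T^4 = 9.9789e+11
q = 0.895 * 5.67e-8 * 9.9789e+11 / 1000 = 50.639 kW/m^2

50.639 kW/m^2


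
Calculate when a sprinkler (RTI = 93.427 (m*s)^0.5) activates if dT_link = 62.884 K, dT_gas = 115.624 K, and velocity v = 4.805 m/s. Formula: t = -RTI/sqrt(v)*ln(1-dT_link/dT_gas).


dT_link/dT_gas = 0.54387
ln(1 - 0.54387) = -0.78497
t = -93.427 / sqrt(4.805) * -0.78497 = 33.456 s

33.456 s


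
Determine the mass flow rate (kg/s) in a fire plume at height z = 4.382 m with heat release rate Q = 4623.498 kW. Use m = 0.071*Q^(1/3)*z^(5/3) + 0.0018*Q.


Q^(1/3) = 16.659
z^(5/3) = 11.734
First term = 0.071 * 16.659 * 11.734 = 13.879
Second term = 0.0018 * 4623.498 = 8.3223
m = 22.202 kg/s

22.202 kg/s


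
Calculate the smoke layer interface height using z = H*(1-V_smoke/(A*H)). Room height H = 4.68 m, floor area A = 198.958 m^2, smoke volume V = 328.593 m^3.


V/(A*H) = 0.35290
1 - 0.35290 = 0.64710
z = 4.68 * 0.64710 = 3.0284 m

3.0284 m


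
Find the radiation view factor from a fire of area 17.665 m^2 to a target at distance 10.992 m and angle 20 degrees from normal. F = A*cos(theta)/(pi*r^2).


cos(20 deg) = 0.93969
pi*r^2 = 379.58
F = 17.665 * 0.93969 / 379.58 = 0.043732

0.043732


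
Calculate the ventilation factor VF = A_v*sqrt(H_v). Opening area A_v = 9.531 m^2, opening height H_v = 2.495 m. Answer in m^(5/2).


sqrt(H_v) = 1.5796
VF = 9.531 * 1.5796 = 15.055 m^(5/2)

15.055 m^(5/2)


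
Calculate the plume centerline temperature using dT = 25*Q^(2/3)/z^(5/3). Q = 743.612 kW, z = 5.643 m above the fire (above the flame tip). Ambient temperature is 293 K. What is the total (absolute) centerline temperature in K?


Q^(2/3) = 82.079
z^(5/3) = 17.886
dT = 25 * 82.079 / 17.886 = 114.72 K
T = 293 + 114.72 = 407.72 K

407.72 K


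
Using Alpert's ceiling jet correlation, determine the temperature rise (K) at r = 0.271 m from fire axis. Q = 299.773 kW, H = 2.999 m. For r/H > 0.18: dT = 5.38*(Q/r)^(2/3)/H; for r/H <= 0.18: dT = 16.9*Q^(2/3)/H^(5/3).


r/H = 0.271 / 2.999 = 0.090363
r/H <= 0.18, so dT = 16.9*Q^(2/3)/H^(5/3)
Q^(2/3) = 44.791
H^(5/3) = 6.2368
dT = 16.9 * 44.791 / 6.2368 = 121.37 K

121.37 K


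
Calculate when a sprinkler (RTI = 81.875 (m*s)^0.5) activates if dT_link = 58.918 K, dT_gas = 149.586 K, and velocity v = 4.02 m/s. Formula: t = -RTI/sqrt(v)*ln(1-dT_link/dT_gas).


dT_link/dT_gas = 0.39387
ln(1 - 0.39387) = -0.50067
t = -81.875 / sqrt(4.02) * -0.50067 = 20.445 s

20.445 s


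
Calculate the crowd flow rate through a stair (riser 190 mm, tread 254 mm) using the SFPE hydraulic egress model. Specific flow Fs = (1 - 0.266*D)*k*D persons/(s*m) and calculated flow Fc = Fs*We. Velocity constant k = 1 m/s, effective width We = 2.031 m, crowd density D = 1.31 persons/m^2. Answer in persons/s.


1 - 0.266*D = 1 - 0.266*1.31 = 0.65154
Fs = 0.65154 * 1 * 1.31 = 0.85352 persons/(s*m)
Fc = 0.85352 * 2.031 = 1.7335 persons/s

1.7335 persons/s


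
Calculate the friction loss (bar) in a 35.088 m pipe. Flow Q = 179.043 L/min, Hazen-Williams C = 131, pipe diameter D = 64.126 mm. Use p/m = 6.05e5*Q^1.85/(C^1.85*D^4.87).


Q^1.85 = 14722
C^1.85 = 8259.5
D^4.87 = 6.3133e+08
p/m = 0.0017081 bar/m
p_total = 0.0017081 * 35.088 = 0.059934 bar

0.059934 bar


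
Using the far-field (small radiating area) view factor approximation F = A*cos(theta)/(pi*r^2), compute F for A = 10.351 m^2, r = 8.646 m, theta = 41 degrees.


cos(41 deg) = 0.75471
pi*r^2 = 234.84
F = 10.351 * 0.75471 / 234.84 = 0.033265

0.033265


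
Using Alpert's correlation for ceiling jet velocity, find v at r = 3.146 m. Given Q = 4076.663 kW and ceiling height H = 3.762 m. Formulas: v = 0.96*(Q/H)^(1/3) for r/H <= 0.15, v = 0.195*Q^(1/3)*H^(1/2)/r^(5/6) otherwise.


r/H = 3.146 / 3.762 = 0.83626
r/H > 0.15, so v = 0.195*Q^(1/3)*H^(1/2)/r^(5/6)
Q^(1/3) = 15.975
H^(1/2) = 1.9396
r^(5/6) = 2.5990
v = 0.195 * 15.975 * 1.9396 / 2.5990 = 2.3248 m/s

2.3248 m/s


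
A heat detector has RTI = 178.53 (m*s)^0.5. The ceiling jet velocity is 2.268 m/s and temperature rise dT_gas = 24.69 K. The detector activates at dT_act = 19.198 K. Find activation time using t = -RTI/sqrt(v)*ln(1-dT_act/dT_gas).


dT_act/dT_gas = 0.77756
ln(1 - 0.77756) = -1.5031
t = -178.53 / sqrt(2.268) * -1.5031 = 178.19 s

178.19 s


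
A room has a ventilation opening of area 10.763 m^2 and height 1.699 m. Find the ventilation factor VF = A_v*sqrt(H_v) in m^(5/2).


sqrt(H_v) = 1.3035
VF = 10.763 * 1.3035 = 14.029 m^(5/2)

14.029 m^(5/2)


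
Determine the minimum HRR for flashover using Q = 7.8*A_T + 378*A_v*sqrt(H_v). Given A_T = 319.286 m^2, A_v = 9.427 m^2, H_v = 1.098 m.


7.8*A_T = 2490.4
sqrt(H_v) = 1.0479
378*A_v*sqrt(H_v) = 3733.9
Q = 2490.4 + 3733.9 = 6224.4 kW

6224.4 kW


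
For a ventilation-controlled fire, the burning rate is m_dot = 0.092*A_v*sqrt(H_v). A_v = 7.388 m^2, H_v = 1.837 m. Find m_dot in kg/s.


sqrt(H_v) = 1.3554
m_dot = 0.092 * 7.388 * 1.3554 = 0.92123 kg/s

0.92123 kg/s


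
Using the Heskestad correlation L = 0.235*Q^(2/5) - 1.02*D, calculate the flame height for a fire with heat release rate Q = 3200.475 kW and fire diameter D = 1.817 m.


Q^(2/5) = 25.240
0.235 * Q^(2/5) = 5.9314
1.02 * D = 1.8533
L = 4.0780 m

4.0780 m


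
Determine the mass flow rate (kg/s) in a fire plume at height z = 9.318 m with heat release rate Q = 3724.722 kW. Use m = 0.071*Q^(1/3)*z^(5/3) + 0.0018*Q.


Q^(1/3) = 15.501
z^(5/3) = 41.261
First term = 0.071 * 15.501 * 41.261 = 45.411
Second term = 0.0018 * 3724.722 = 6.7045
m = 52.115 kg/s

52.115 kg/s


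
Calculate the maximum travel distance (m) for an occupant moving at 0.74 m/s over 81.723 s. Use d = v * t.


d = 0.74 * 81.723 = 60.475 m

60.475 m


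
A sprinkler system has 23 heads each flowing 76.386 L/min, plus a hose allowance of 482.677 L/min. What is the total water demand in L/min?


Sprinkler demand = 23 * 76.386 = 1756.878 L/min
Total = 1756.878 + 482.677 = 2239.555 L/min

2239.555 L/min


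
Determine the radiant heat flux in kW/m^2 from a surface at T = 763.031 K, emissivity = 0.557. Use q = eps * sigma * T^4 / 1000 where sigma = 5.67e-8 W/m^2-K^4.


T^4 = 3.3898e+11
q = 0.557 * 5.67e-8 * 3.3898e+11 / 1000 = 10.706 kW/m^2

10.706 kW/m^2


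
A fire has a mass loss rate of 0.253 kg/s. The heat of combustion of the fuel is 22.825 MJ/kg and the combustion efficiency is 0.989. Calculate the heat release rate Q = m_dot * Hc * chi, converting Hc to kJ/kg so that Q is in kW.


Hc = 22.825 MJ/kg = 22.825 * 1000 kJ/kg = 22825 kJ/kg
Q = 0.253 kg/s * 22825 kJ/kg * 0.989 = 5711.2 kW

5711.2 kW


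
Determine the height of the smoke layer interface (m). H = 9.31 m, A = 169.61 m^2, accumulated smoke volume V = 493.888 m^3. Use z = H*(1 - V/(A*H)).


V/(A*H) = 0.31277
1 - 0.31277 = 0.68723
z = 9.31 * 0.68723 = 6.3981 m

6.3981 m


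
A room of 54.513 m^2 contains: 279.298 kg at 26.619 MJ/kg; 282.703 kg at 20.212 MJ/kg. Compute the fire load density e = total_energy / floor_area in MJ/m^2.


Total energy = 279.298*26.619 + 282.703*20.212
= 7434.633 + 5713.993
= 13148.63 MJ
e = 13148.63 / 54.513 = 241.20 MJ/m^2

241.20 MJ/m^2


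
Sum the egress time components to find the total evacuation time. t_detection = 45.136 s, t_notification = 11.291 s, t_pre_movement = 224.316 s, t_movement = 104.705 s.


Total = 45.136 + 11.291 + 224.316 + 104.705 = 385.448 s

385.448 s


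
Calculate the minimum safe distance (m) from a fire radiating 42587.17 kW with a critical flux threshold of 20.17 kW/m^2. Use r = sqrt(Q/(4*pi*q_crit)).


4*pi*q_crit = 253.46
Q/(4*pi*q_crit) = 168.02
r = sqrt(168.02) = 12.962 m

12.962 m


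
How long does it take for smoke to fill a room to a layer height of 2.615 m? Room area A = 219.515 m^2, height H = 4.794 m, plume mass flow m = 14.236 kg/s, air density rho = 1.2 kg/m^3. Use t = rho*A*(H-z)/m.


H - z = 2.179 m
t = 1.2 * 219.515 * 2.179 / 14.236 = 40.319 s

40.319 s


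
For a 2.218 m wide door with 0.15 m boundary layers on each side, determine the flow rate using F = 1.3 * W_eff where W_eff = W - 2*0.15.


W_eff = 2.218 - 0.30 = 1.918 m
F = 1.3 * 1.918 = 2.4934 persons/s

2.4934 persons/s


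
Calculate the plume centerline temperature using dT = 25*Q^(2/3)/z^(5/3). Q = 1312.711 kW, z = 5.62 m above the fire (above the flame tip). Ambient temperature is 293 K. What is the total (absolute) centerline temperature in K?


Q^(2/3) = 119.89
z^(5/3) = 17.765
dT = 25 * 119.89 / 17.765 = 168.72 K
T = 293 + 168.72 = 461.72 K

461.72 K


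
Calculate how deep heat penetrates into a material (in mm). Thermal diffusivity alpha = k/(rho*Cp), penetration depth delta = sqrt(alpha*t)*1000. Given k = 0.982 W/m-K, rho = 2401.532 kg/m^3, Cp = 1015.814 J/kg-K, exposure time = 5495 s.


alpha = 0.982 / (2401.532 * 1015.814) = 4.0254e-07 m^2/s
alpha * t = 0.0022120
delta = sqrt(0.0022120) * 1000 = 47.031 mm

47.031 mm


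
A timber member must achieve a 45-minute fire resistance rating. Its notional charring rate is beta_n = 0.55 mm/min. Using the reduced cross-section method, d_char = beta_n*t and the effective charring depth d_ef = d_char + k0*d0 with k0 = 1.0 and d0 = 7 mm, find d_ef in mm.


d_char = 0.55 * 45 = 24.75 mm
d_ef = 24.75 + 1.0*7 = 31.75 mm

31.75 mm


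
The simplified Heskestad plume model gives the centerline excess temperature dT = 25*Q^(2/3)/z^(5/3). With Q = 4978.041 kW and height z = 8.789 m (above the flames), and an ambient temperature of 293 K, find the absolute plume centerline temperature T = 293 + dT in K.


Q^(2/3) = 291.55
z^(5/3) = 37.431
dT = 25 * 291.55 / 37.431 = 194.72 K
T = 293 + 194.72 = 487.72 K

487.72 K


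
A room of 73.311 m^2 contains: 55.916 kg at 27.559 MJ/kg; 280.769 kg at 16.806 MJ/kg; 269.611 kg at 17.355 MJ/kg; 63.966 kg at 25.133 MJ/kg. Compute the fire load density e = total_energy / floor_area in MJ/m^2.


Total energy = 55.916*27.559 + 280.769*16.806 + 269.611*17.355 + 63.966*25.133
= 1540.989 + 4718.604 + 4679.099 + 1607.657
= 12546.35 MJ
e = 12546.35 / 73.311 = 171.14 MJ/m^2

171.14 MJ/m^2


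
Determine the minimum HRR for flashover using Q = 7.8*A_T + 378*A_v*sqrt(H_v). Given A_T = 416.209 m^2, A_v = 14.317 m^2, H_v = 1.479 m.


7.8*A_T = 3246.4
sqrt(H_v) = 1.2161
378*A_v*sqrt(H_v) = 6581.5
Q = 3246.4 + 6581.5 = 9828.0 kW

9828.0 kW


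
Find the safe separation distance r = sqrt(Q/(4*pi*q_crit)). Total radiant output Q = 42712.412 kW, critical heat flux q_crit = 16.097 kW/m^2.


4*pi*q_crit = 202.28
Q/(4*pi*q_crit) = 211.15
r = sqrt(211.15) = 14.531 m

14.531 m


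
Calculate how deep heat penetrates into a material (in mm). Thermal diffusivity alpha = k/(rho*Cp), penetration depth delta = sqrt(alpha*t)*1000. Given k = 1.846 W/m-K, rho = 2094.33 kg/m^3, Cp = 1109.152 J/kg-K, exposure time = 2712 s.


alpha = 1.846 / (2094.33 * 1109.152) = 7.9469e-07 m^2/s
alpha * t = 0.0021552
delta = sqrt(0.0021552) * 1000 = 46.424 mm

46.424 mm


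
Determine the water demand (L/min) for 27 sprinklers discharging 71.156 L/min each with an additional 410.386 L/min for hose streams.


Sprinkler demand = 27 * 71.156 = 1921.212 L/min
Total = 1921.212 + 410.386 = 2331.598 L/min

2331.598 L/min


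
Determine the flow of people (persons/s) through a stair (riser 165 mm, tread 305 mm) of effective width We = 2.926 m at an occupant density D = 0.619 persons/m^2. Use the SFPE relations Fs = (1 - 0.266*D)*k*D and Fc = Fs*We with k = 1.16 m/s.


1 - 0.266*D = 1 - 0.266*0.619 = 0.83535
Fs = 0.83535 * 1.16 * 0.619 = 0.59981 persons/(s*m)
Fc = 0.59981 * 2.926 = 1.7550 persons/s

1.7550 persons/s


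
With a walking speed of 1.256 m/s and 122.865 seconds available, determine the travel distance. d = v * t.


d = 1.256 * 122.865 = 154.32 m

154.32 m


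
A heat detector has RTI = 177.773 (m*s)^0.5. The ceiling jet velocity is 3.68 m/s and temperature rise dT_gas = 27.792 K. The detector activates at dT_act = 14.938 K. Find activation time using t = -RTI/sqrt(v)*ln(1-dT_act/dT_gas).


dT_act/dT_gas = 0.53749
ln(1 - 0.53749) = -0.77109
t = -177.773 / sqrt(3.68) * -0.77109 = 71.458 s

71.458 s


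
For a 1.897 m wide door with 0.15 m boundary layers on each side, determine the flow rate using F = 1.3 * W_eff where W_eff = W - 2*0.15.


W_eff = 1.897 - 0.30 = 1.597 m
F = 1.3 * 1.597 = 2.0761 persons/s

2.0761 persons/s


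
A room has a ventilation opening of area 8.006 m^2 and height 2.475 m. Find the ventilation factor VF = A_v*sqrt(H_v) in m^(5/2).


sqrt(H_v) = 1.5732
VF = 8.006 * 1.5732 = 12.595 m^(5/2)

12.595 m^(5/2)


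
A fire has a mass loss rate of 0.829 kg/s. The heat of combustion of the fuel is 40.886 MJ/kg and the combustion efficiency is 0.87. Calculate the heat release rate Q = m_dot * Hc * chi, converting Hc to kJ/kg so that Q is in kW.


Hc = 40.886 MJ/kg = 40.886 * 1000 kJ/kg = 40886 kJ/kg
Q = 0.829 kg/s * 40886 kJ/kg * 0.87 = 29488 kW

29488 kW


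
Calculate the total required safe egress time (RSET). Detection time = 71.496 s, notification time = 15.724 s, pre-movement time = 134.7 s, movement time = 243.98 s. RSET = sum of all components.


Total = 71.496 + 15.724 + 134.7 + 243.98 = 465.9 s

465.9 s


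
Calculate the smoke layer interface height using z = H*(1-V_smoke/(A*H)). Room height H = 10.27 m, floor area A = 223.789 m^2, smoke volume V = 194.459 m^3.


V/(A*H) = 0.084609
1 - 0.084609 = 0.91539
z = 10.27 * 0.91539 = 9.4011 m

9.4011 m


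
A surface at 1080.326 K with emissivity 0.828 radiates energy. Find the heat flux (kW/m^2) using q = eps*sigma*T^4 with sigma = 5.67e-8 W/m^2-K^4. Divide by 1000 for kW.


T^4 = 1.3621e+12
q = 0.828 * 5.67e-8 * 1.3621e+12 / 1000 = 63.949 kW/m^2

63.949 kW/m^2


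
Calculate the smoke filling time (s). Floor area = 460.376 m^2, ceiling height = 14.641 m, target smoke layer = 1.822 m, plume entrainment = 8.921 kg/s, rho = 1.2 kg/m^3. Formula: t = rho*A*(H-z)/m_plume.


H - z = 12.819 m
t = 1.2 * 460.376 * 12.819 / 8.921 = 793.84 s

793.84 s


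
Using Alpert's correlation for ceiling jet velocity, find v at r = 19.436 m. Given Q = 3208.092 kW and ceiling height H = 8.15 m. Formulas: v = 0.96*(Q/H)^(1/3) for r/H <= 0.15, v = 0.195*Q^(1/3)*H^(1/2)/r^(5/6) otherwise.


r/H = 19.436 / 8.15 = 2.3848
r/H > 0.15, so v = 0.195*Q^(1/3)*H^(1/2)/r^(5/6)
Q^(1/3) = 14.749
H^(1/2) = 2.8548
r^(5/6) = 11.853
v = 0.195 * 14.749 * 2.8548 / 11.853 = 0.69267 m/s

0.69267 m/s


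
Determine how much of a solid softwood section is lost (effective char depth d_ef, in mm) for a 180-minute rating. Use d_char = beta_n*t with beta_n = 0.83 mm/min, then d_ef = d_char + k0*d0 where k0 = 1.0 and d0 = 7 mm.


d_char = 0.83 * 180 = 149.4 mm
d_ef = 149.4 + 1.0*7 = 156.4 mm

156.4 mm


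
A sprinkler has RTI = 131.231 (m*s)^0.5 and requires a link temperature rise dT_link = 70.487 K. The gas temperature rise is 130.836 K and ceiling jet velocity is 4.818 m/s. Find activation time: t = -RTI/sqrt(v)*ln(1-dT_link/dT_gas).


dT_link/dT_gas = 0.53874
ln(1 - 0.53874) = -0.77380
t = -131.231 / sqrt(4.818) * -0.77380 = 46.263 s

46.263 s


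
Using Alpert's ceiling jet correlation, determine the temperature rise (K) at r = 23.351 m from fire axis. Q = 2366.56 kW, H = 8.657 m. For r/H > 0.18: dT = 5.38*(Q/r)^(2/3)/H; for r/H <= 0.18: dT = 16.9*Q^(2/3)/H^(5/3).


r/H = 23.351 / 8.657 = 2.6974
r/H > 0.18, so dT = 5.38*(Q/r)^(2/3)/H
Q/r = 101.35
(Q/r)^(2/3) = 21.737
dT = 5.38 * 21.737 / 8.657 = 13.509 K

13.509 K


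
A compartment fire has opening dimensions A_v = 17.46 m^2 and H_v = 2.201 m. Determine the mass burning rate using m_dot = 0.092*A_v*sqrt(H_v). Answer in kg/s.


sqrt(H_v) = 1.4836
m_dot = 0.092 * 17.46 * 1.4836 = 2.3831 kg/s

2.3831 kg/s


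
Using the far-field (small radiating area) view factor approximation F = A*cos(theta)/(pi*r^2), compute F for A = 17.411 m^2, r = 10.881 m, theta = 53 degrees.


cos(53 deg) = 0.60182
pi*r^2 = 371.95
F = 17.411 * 0.60182 / 371.95 = 0.028171

0.028171


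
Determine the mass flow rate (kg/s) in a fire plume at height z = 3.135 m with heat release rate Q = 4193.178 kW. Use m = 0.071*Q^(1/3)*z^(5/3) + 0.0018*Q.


Q^(1/3) = 16.126
z^(5/3) = 6.7153
First term = 0.071 * 16.126 * 6.7153 = 7.6884
Second term = 0.0018 * 4193.178 = 7.5477
m = 15.236 kg/s

15.236 kg/s


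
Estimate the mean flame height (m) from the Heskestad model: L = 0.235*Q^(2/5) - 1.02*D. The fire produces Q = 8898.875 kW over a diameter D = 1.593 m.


Q^(2/5) = 37.996
0.235 * Q^(2/5) = 8.9290
1.02 * D = 1.6249
L = 7.3041 m

7.3041 m


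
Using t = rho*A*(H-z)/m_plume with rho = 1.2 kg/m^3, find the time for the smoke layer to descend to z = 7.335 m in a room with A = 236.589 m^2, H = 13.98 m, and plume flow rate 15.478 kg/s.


H - z = 6.645 m
t = 1.2 * 236.589 * 6.645 / 15.478 = 121.89 s

121.89 s


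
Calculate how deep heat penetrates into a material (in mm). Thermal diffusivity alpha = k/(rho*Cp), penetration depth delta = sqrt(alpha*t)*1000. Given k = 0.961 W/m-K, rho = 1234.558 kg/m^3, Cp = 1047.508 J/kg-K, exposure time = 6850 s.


alpha = 0.961 / (1234.558 * 1047.508) = 7.4311e-07 m^2/s
alpha * t = 0.0050903
delta = sqrt(0.0050903) * 1000 = 71.346 mm

71.346 mm


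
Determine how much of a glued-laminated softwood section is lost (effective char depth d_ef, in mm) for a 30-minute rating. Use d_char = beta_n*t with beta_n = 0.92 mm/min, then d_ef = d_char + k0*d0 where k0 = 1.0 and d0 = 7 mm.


d_char = 0.92 * 30 = 27.6 mm
d_ef = 27.6 + 1.0*7 = 34.6 mm

34.6 mm


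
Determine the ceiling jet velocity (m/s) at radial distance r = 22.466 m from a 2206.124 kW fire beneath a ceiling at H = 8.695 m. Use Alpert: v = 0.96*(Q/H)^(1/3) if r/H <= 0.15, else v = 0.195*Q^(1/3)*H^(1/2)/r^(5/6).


r/H = 22.466 / 8.695 = 2.5838
r/H > 0.15, so v = 0.195*Q^(1/3)*H^(1/2)/r^(5/6)
Q^(1/3) = 13.018
H^(1/2) = 2.9487
r^(5/6) = 13.374
v = 0.195 * 13.018 * 2.9487 / 13.374 = 0.55968 m/s

0.55968 m/s


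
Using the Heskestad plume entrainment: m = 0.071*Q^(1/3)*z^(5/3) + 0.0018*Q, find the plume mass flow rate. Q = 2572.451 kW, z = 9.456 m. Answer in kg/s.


Q^(1/3) = 13.702
z^(5/3) = 42.284
First term = 0.071 * 13.702 * 42.284 = 41.136
Second term = 0.0018 * 2572.451 = 4.6304
m = 45.766 kg/s

45.766 kg/s


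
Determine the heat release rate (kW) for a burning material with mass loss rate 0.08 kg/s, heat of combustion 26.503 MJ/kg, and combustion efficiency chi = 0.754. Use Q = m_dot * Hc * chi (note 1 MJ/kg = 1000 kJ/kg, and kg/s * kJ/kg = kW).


Hc = 26.503 MJ/kg = 26.503 * 1000 kJ/kg = 26503 kJ/kg
Q = 0.08 kg/s * 26503 kJ/kg * 0.754 = 1598.7 kW

1598.7 kW


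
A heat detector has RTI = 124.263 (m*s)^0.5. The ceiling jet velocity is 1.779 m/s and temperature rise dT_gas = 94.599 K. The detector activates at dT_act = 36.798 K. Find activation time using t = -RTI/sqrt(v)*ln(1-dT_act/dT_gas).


dT_act/dT_gas = 0.38899
ln(1 - 0.38899) = -0.49264
t = -124.263 / sqrt(1.779) * -0.49264 = 45.897 s

45.897 s


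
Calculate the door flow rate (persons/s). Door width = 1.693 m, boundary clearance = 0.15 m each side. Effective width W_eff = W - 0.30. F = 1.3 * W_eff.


W_eff = 1.693 - 0.30 = 1.393 m
F = 1.3 * 1.393 = 1.8109 persons/s

1.8109 persons/s


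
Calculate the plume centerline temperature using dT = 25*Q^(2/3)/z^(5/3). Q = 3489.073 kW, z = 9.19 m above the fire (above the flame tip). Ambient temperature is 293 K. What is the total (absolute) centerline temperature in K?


Q^(2/3) = 230.04
z^(5/3) = 40.320
dT = 25 * 230.04 / 40.320 = 142.63 K
T = 293 + 142.63 = 435.63 K

435.63 K


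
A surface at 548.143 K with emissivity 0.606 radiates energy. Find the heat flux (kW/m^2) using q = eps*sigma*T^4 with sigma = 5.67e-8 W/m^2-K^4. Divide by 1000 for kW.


T^4 = 9.0277e+10
q = 0.606 * 5.67e-8 * 9.0277e+10 / 1000 = 3.1019 kW/m^2

3.1019 kW/m^2


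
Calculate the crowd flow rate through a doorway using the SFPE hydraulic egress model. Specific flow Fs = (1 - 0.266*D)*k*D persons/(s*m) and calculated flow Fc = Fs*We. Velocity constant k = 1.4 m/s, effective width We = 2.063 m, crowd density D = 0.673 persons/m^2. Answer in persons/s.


1 - 0.266*D = 1 - 0.266*0.673 = 0.82098
Fs = 0.82098 * 1.4 * 0.673 = 0.77353 persons/(s*m)
Fc = 0.77353 * 2.063 = 1.5958 persons/s

1.5958 persons/s


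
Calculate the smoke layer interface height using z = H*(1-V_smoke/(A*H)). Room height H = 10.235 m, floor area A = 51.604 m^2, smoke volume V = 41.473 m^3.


V/(A*H) = 0.078523
1 - 0.078523 = 0.92148
z = 10.235 * 0.92148 = 9.4313 m

9.4313 m


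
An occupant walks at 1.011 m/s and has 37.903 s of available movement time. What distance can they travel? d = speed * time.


d = 1.011 * 37.903 = 38.320 m

38.320 m


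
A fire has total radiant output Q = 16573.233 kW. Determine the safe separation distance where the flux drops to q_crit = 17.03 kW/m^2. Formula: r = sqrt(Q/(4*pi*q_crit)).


4*pi*q_crit = 214.01
Q/(4*pi*q_crit) = 77.443
r = sqrt(77.443) = 8.8002 m

8.8002 m


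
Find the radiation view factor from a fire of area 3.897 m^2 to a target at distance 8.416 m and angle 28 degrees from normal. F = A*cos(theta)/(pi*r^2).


cos(28 deg) = 0.88295
pi*r^2 = 222.52
F = 3.897 * 0.88295 / 222.52 = 0.015463

0.015463


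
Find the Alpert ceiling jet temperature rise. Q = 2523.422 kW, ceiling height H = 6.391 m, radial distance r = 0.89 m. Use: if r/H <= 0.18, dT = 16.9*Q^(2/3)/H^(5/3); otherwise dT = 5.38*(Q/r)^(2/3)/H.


r/H = 0.89 / 6.391 = 0.13926
r/H <= 0.18, so dT = 16.9*Q^(2/3)/H^(5/3)
Q^(2/3) = 185.35
H^(5/3) = 22.010
dT = 16.9 * 185.35 / 22.010 = 142.32 K

142.32 K


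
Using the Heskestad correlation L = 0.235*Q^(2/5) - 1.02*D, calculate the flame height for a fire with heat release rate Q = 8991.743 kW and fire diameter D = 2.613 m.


Q^(2/5) = 38.154
0.235 * Q^(2/5) = 8.9661
1.02 * D = 2.6653
L = 6.3009 m

6.3009 m


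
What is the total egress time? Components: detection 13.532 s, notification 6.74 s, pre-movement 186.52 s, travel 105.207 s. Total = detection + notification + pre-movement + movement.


Total = 13.532 + 6.74 + 186.52 + 105.207 = 311.999 s

311.999 s


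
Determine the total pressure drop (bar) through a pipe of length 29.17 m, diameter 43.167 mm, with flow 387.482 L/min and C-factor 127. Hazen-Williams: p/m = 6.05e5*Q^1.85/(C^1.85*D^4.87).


Q^1.85 = 61414
C^1.85 = 7799.0
D^4.87 = 9.1873e+07
p/m = 0.051855 bar/m
p_total = 0.051855 * 29.17 = 1.5126 bar

1.5126 bar


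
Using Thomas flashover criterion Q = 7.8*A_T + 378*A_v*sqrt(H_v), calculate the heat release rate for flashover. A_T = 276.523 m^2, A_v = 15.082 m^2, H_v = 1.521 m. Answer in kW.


7.8*A_T = 2156.9
sqrt(H_v) = 1.2333
378*A_v*sqrt(H_v) = 7031.0
Q = 2156.9 + 7031.0 = 9187.9 kW

9187.9 kW


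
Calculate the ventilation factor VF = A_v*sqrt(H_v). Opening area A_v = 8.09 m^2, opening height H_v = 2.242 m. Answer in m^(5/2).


sqrt(H_v) = 1.4973
VF = 8.09 * 1.4973 = 12.113 m^(5/2)

12.113 m^(5/2)


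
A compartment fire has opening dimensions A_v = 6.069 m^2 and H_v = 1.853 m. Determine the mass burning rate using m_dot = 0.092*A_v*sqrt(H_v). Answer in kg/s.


sqrt(H_v) = 1.3612
m_dot = 0.092 * 6.069 * 1.3612 = 0.76005 kg/s

0.76005 kg/s


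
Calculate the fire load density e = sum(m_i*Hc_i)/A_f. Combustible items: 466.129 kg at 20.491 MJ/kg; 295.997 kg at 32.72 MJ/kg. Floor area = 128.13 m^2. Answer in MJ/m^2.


Total energy = 466.129*20.491 + 295.997*32.72
= 9551.449 + 9685.022
= 19236.47 MJ
e = 19236.47 / 128.13 = 150.13 MJ/m^2

150.13 MJ/m^2


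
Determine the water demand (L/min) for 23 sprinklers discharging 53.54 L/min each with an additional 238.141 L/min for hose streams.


Sprinkler demand = 23 * 53.54 = 1231.42 L/min
Total = 1231.42 + 238.141 = 1469.561 L/min

1469.561 L/min


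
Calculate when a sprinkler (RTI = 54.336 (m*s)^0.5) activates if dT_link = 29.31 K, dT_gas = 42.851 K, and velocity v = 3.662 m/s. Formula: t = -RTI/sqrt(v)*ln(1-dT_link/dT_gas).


dT_link/dT_gas = 0.68400
ln(1 - 0.68400) = -1.1520
t = -54.336 / sqrt(3.662) * -1.1520 = 32.710 s

32.710 s


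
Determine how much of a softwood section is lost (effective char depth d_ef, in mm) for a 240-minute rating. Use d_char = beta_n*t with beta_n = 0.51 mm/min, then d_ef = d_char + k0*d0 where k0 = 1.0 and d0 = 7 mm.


d_char = 0.51 * 240 = 122.4 mm
d_ef = 122.4 + 1.0*7 = 129.4 mm

129.4 mm


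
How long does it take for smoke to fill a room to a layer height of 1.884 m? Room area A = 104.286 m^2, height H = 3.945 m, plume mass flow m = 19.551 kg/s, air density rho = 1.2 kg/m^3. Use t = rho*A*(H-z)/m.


H - z = 2.061 m
t = 1.2 * 104.286 * 2.061 / 19.551 = 13.192 s

13.192 s


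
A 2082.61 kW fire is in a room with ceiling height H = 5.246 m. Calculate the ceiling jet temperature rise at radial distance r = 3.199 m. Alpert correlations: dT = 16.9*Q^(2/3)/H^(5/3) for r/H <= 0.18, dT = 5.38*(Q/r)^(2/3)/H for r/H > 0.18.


r/H = 3.199 / 5.246 = 0.60980
r/H > 0.18, so dT = 5.38*(Q/r)^(2/3)/H
Q/r = 651.02
(Q/r)^(2/3) = 75.115
dT = 5.38 * 75.115 / 5.246 = 77.034 K

77.034 K


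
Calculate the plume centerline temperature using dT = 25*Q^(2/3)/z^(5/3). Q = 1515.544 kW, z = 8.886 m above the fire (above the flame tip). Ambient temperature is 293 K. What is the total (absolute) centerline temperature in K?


Q^(2/3) = 131.94
z^(5/3) = 38.122
dT = 25 * 131.94 / 38.122 = 86.525 K
T = 293 + 86.525 = 379.53 K

379.53 K


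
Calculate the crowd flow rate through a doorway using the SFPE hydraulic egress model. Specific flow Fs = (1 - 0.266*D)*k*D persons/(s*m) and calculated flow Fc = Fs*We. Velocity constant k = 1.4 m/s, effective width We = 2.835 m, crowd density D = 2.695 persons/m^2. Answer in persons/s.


1 - 0.266*D = 1 - 0.266*2.695 = 0.28313
Fs = 0.28313 * 1.4 * 2.695 = 1.0682 persons/(s*m)
Fc = 1.0682 * 2.835 = 3.0285 persons/s

3.0285 persons/s


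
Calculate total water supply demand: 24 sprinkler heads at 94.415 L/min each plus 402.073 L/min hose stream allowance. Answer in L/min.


Sprinkler demand = 24 * 94.415 = 2265.96 L/min
Total = 2265.96 + 402.073 = 2668.033 L/min

2668.033 L/min


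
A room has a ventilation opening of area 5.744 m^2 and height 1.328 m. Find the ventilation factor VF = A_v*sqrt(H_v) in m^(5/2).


sqrt(H_v) = 1.1524
VF = 5.744 * 1.1524 = 6.6193 m^(5/2)

6.6193 m^(5/2)


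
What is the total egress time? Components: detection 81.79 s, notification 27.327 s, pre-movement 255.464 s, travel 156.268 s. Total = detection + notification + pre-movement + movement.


Total = 81.79 + 27.327 + 255.464 + 156.268 = 520.849 s

520.849 s


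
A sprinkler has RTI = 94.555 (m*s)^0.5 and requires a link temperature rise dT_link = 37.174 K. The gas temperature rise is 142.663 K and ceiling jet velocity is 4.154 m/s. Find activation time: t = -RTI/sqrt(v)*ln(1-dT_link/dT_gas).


dT_link/dT_gas = 0.26057
ln(1 - 0.26057) = -0.30188
t = -94.555 / sqrt(4.154) * -0.30188 = 14.005 s

14.005 s


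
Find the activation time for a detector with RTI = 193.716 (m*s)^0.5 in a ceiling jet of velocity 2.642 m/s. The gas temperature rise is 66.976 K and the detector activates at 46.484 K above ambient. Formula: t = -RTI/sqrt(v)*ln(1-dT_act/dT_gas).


dT_act/dT_gas = 0.69404
ln(1 - 0.69404) = -1.1843
t = -193.716 / sqrt(2.642) * -1.1843 = 141.14 s

141.14 s
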